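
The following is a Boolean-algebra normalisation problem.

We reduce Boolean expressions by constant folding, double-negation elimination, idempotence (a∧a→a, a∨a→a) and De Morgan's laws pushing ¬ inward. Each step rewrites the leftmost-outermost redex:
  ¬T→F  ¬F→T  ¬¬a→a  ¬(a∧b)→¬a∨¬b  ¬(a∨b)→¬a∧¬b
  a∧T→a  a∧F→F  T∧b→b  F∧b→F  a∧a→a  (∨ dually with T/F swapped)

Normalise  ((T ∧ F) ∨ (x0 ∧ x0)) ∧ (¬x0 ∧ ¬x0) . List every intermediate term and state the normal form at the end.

Answer: normal form = x0 ∧ ¬x0  (in 4 steps)

Reduction:
  start: ((T ∧ F) ∨ (x0 ∧ x0)) ∧ (¬x0 ∧ ¬x0)
  →1  (F ∨ (x0 ∧ x0)) ∧ (¬x0 ∧ ¬x0)
  →2  (x0 ∧ x0) ∧ (¬x0 ∧ ¬x0)
  →3  x0 ∧ (¬x0 ∧ ¬x0)
  →4  x0 ∧ ¬x0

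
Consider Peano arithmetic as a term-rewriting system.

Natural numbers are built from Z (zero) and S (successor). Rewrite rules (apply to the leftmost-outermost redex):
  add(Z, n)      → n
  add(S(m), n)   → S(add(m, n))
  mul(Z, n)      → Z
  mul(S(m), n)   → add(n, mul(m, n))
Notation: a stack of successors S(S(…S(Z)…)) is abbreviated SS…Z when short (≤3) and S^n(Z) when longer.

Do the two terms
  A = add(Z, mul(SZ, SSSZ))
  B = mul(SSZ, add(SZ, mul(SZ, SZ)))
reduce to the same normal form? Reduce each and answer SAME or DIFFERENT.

Term A:
  start: add(Z, mul(SZ, SSSZ))
  →1  mul(SZ, SSSZ)
  →2  add(SSSZ, mul(Z, SSSZ))
  →3  S(add(SSZ, mul(Z, SSSZ)))
  →4  S(S(add(SZ, mul(Z, SSSZ))))
  →5  S(S(S(add(Z, mul(Z, SSSZ)))))
  →6  S(S(S(mul(Z, SSSZ))))
  →7  SSSZ

Term B:
  start: mul(SSZ, add(SZ, mul(SZ, SZ)))
  →1  add(add(SZ, mul(SZ, SZ)), mul(SZ, add(SZ, mul(SZ, SZ))))
  →2  add(S(add(Z, mul(SZ, SZ))), mul(SZ, add(SZ, mul(SZ, SZ))))
  →3  S(add(add(Z, mul(SZ, SZ)), mul(SZ, add(SZ, mul(SZ, SZ)))))
  →4  S(add(mul(SZ, SZ), mul(SZ, add(SZ, mul(SZ, SZ)))))
  →5  S(add(add(SZ, mul(Z, SZ)), mul(SZ, add(SZ, mul(SZ, SZ)))))
  →6  S(add(S(add(Z, mul(Z, SZ))), mul(SZ, add(SZ, mul(SZ, SZ)))))
  →7  S(S(add(add(Z, mul(Z, SZ)), mul(SZ, add(SZ, mul(SZ, SZ))))))
  →8  S(S(add(mul(Z, SZ), mul(SZ, add(SZ, mul(SZ, SZ))))))
  →9  S(S(add(Z, mul(SZ, add(SZ, mul(SZ, SZ))))))
  →10  S(S(mul(SZ, add(SZ, mul(SZ, SZ)))))
  →11  S(S(add(add(SZ, mul(SZ, SZ)), mul(Z, add(SZ, mul(SZ, SZ))))))
  →12  S(S(add(S(add(Z, mul(SZ, SZ))), mul(Z, add(SZ, mul(SZ, SZ))))))
  →13  S(S(S(add(add(Z, mul(SZ, SZ)), mul(Z, add(SZ, mul(SZ, SZ)))))))
  →14  S(S(S(add(mul(SZ, SZ), mul(Z, add(SZ, mul(SZ, SZ)))))))
  →15  S(S(S(add(add(SZ, mul(Z, SZ)), mul(Z, add(SZ, mul(SZ, SZ)))))))
  →16  S(S(S(add(S(add(Z, mul(Z, SZ))), mul(Z, add(SZ, mul(SZ, SZ)))))))
  →17  S(S(S(S(add(add(Z, mul(Z, SZ)), mul(Z, add(SZ, mul(SZ, SZ))))))))
  →18  S(S(S(S(add(mul(Z, SZ), mul(Z, add(SZ, mul(SZ, SZ))))))))
  →19  S(S(S(S(add(Z, mul(Z, add(SZ, mul(SZ, SZ))))))))
  →20  S(S(S(S(mul(Z, add(SZ, mul(SZ, SZ)))))))
  →21  S^4(Z)

Answer: DIFFERENT — A ⇓ SSSZ, B ⇓ S^4(Z)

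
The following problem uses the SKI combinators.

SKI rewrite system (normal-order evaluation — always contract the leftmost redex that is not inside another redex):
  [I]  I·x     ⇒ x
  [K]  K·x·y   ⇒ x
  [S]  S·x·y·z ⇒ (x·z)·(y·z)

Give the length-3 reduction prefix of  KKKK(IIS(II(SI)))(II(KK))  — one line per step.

Answer: after 3 steps: K(I(KK))

Working:
  start: KKKK(IIS(II(SI)))(II(KK))
  step 1: KK(IIS(II(SI)))(II(KK))
  step 2: K(II(KK))
  step 3: K(I(KK))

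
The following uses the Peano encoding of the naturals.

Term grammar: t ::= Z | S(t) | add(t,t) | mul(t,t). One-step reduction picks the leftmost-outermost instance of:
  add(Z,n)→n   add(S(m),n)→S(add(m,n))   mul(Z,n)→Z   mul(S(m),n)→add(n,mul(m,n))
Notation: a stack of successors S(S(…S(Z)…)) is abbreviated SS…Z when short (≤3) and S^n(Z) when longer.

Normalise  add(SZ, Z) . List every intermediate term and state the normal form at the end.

Answer: normal form = SZ  (in 2 steps)

Reduction:
  start: add(SZ, Z)
  [1] S(add(Z, Z))
  [2] SZ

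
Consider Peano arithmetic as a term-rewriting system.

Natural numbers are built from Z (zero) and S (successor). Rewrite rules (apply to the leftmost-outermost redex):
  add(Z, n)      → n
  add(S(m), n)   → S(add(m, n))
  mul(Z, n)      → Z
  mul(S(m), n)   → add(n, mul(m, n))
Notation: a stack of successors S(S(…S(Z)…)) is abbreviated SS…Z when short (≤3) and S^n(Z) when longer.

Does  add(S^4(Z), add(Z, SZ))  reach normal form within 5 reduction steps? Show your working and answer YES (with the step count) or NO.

Answer: NO — after 5 steps the term is S(S(S(S(add(Z, SZ))))), not yet normal

Working:
  start: add(S^4(Z), add(Z, SZ))
  →1  S(add(SSSZ, add(Z, SZ)))
  →2  S(S(add(SSZ, add(Z, SZ))))
  →3  S(S(S(add(SZ, add(Z, SZ)))))
  →4  S(S(S(S(add(Z, add(Z, SZ))))))
  →5  S(S(S(S(add(Z, SZ)))))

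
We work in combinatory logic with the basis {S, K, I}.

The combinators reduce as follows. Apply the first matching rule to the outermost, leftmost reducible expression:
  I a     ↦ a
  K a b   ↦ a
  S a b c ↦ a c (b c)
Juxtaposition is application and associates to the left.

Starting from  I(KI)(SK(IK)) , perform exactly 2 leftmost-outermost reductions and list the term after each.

  start: I(KI)(SK(IK))
  step 1: KI(SK(IK))
  step 2: I

Answer: after 2 steps: I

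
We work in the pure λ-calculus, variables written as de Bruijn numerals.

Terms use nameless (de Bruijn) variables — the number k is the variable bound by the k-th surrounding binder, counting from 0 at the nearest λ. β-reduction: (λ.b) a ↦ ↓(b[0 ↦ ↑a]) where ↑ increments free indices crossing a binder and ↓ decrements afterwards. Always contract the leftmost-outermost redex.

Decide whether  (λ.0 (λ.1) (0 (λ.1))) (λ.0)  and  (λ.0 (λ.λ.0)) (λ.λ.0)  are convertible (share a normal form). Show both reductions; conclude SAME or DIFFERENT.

Term A:
  start: (λ.0 (λ.1) (0 (λ.1))) (λ.0)
  step 1: (λ.0) (λ.λ.0) ((λ.0) (λ.λ.0))
  step 2: (λ.λ.0) ((λ.0) (λ.λ.0))
  step 3: λ.0

Term B:
  start: (λ.0 (λ.λ.0)) (λ.λ.0)
  step 1: (λ.λ.0) (λ.λ.0)
  step 2: λ.0

Answer: SAME — A ⇓ λ.0, B ⇓ λ.0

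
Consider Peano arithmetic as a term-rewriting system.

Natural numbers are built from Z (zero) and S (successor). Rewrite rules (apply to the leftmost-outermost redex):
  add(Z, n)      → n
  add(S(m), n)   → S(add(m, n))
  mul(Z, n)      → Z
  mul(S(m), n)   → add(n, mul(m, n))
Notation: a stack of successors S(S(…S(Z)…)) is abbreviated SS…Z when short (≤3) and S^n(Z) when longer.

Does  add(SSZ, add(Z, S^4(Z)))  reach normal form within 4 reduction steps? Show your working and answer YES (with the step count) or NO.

Answer: YES — reaches normal form S^6(Z) in 4 ≤ 4 steps

Derivation:
  start: add(SSZ, add(Z, S^4(Z)))
  →1  S(add(SZ, add(Z, S^4(Z))))
  →2  S(S(add(Z, add(Z, S^4(Z)))))
  →3  S(S(add(Z, S^4(Z))))
  →4  S^6(Z)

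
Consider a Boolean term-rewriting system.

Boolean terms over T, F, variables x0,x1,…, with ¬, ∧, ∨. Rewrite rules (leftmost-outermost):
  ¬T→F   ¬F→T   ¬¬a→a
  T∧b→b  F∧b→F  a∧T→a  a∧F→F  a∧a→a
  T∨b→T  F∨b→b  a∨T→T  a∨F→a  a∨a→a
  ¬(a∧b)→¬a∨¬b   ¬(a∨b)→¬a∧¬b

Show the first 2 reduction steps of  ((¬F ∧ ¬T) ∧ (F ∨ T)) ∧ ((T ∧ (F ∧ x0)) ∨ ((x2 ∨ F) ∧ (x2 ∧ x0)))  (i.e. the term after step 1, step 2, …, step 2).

  start: ((¬F ∧ ¬T) ∧ (F ∨ T)) ∧ ((T ∧ (F ∧ x0)) ∨ ((x2 ∨ F) ∧ (x2 ∧ x0)))
  →1  ((T ∧ ¬T) ∧ (F ∨ T)) ∧ ((T ∧ (F ∧ x0)) ∨ ((x2 ∨ F) ∧ (x2 ∧ x0)))
  →2  (¬T ∧ (F ∨ T)) ∧ ((T ∧ (F ∧ x0)) ∨ ((x2 ∨ F) ∧ (x2 ∧ x0)))

Answer: after 2 steps: (¬T ∧ (F ∨ T)) ∧ ((T ∧ (F ∧ x0)) ∨ ((x2 ∨ F) ∧ (x2 ∧ x0)))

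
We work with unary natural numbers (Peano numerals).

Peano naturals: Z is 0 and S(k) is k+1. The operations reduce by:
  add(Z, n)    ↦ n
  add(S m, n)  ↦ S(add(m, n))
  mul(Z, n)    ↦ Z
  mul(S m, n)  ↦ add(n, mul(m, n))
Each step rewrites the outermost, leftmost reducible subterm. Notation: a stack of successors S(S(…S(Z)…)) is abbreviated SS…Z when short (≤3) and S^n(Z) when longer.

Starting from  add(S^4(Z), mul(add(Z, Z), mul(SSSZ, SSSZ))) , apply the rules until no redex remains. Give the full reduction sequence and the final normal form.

Answer: normal form = S^4(Z)  (in 7 steps)

Working:
  start: add(S^4(Z), mul(add(Z, Z), mul(SSSZ, SSSZ)))
  step 1: S(add(SSSZ, mul(add(Z, Z), mul(SSSZ, SSSZ))))
  step 2: S(S(add(SSZ, mul(add(Z, Z), mul(SSSZ, SSSZ)))))
  step 3: S(S(S(add(SZ, mul(add(Z, Z), mul(SSSZ, SSSZ))))))
  step 4: S(S(S(S(add(Z, mul(add(Z, Z), mul(SSSZ, SSSZ)))))))
  step 5: S(S(S(S(mul(add(Z, Z), mul(SSSZ, SSSZ))))))
  step 6: S(S(S(S(mul(Z, mul(SSSZ, SSSZ))))))
  step 7: S^4(Z)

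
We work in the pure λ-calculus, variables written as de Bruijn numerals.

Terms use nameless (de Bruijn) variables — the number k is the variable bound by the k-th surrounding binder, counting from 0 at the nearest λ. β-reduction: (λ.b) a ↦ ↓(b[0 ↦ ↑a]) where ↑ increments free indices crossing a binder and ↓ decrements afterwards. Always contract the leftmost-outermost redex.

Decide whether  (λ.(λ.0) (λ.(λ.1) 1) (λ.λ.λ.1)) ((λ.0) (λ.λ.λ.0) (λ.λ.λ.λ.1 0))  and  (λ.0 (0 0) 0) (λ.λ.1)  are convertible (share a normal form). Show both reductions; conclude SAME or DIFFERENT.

Term A:
  start: (λ.(λ.0) (λ.(λ.1) 1) (λ.λ.λ.1)) ((λ.0) (λ.λ.λ.0) (λ.λ.λ.λ.1 0))
  [1] (λ.0) (λ.(λ.1) ((λ.0) (λ.λ.λ.0) (λ.λ.λ.λ.1 0))) (λ.λ.λ.1)
  [2] (λ.(λ.1) ((λ.0) (λ.λ.λ.0) (λ.λ.λ.λ.1 0))) (λ.λ.λ.1)
  [3] (λ.λ.λ.λ.1) ((λ.0) (λ.λ.λ.0) (λ.λ.λ.λ.1 0))
  [4] λ.λ.λ.1

Term B:
  start: (λ.0 (0 0) 0) (λ.λ.1)
  [1] (λ.λ.1) ((λ.λ.1) (λ.λ.1)) (λ.λ.1)
  [2] (λ.(λ.λ.1) (λ.λ.1)) (λ.λ.1)
  [3] (λ.λ.1) (λ.λ.1)
  [4] λ.λ.λ.1

Answer: SAME — A ⇓ λ.λ.λ.1, B ⇓ λ.λ.λ.1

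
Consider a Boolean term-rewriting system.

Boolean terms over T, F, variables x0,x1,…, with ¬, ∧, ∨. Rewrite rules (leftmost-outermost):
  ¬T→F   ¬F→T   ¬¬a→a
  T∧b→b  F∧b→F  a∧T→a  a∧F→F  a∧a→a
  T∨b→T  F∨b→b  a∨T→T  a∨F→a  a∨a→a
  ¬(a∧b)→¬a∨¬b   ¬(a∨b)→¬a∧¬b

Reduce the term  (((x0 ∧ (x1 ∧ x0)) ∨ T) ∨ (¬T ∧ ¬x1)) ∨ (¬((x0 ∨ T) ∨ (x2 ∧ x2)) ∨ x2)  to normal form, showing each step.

Answer: normal form = T  (in 3 steps)

Reduction:
  start: (((x0 ∧ (x1 ∧ x0)) ∨ T) ∨ (¬T ∧ ¬x1)) ∨ (¬((x0 ∨ T) ∨ (x2 ∧ x2)) ∨ x2)
  step 1: (T ∨ (¬T ∧ ¬x1)) ∨ (¬((x0 ∨ T) ∨ (x2 ∧ x2)) ∨ x2)
  step 2: T ∨ (¬((x0 ∨ T) ∨ (x2 ∧ x2)) ∨ x2)
  step 3: T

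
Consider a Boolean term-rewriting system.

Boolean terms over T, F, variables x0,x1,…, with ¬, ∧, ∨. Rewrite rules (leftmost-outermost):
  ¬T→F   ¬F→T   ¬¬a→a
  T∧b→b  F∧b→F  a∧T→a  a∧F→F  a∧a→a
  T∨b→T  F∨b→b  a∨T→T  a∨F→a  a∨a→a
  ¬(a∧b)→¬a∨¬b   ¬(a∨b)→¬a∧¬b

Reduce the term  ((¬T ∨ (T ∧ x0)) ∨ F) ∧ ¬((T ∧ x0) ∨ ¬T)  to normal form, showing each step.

Answer: normal form = x0 ∧ ¬x0  (in 10 steps)

Working:
  start: ((¬T ∨ (T ∧ x0)) ∨ F) ∧ ¬((T ∧ x0) ∨ ¬T)
  step 1: (¬T ∨ (T ∧ x0)) ∧ ¬((T ∧ x0) ∨ ¬T)
  step 2: (F ∨ (T ∧ x0)) ∧ ¬((T ∧ x0) ∨ ¬T)
  step 3: (T ∧ x0) ∧ ¬((T ∧ x0) ∨ ¬T)
  step 4: x0 ∧ ¬((T ∧ x0) ∨ ¬T)
  step 5: x0 ∧ (¬(T ∧ x0) ∧ ¬¬T)
  step 6: x0 ∧ ((¬T ∨ ¬x0) ∧ ¬¬T)
  step 7: x0 ∧ ((F ∨ ¬x0) ∧ ¬¬T)
  step 8: x0 ∧ (¬x0 ∧ ¬¬T)
  step 9: x0 ∧ (¬x0 ∧ T)
  step 10: x0 ∧ ¬x0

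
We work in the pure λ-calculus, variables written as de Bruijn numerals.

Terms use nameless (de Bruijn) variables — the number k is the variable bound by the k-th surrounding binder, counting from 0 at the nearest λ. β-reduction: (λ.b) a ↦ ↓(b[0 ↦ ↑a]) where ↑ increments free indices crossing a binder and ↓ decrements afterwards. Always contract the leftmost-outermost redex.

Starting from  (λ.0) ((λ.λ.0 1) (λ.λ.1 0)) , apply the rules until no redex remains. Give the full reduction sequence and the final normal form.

Answer: normal form = λ.0 (λ.λ.1 0)  (in 2 steps)

Reduction:
  start: (λ.0) ((λ.λ.0 1) (λ.λ.1 0))
  [1] (λ.λ.0 1) (λ.λ.1 0)
  [2] λ.0 (λ.λ.1 0)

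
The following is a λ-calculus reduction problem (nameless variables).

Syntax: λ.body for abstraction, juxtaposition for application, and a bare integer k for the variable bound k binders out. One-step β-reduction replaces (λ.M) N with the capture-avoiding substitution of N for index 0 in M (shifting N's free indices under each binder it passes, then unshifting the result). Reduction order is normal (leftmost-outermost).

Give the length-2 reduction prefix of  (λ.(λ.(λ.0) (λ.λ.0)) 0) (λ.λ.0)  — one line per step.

Answer: after 2 steps: (λ.0) (λ.λ.0)

Working:
  start: (λ.(λ.(λ.0) (λ.λ.0)) 0) (λ.λ.0)
  [1] (λ.(λ.0) (λ.λ.0)) (λ.λ.0)
  [2] (λ.0) (λ.λ.0)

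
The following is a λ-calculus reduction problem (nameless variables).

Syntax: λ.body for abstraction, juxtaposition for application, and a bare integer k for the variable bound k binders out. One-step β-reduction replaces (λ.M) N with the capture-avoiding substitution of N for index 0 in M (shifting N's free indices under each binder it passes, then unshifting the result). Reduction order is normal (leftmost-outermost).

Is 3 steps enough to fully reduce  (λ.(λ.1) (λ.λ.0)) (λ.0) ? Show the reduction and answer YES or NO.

  start: (λ.(λ.1) (λ.λ.0)) (λ.0)
  [1] (λ.λ.0) (λ.λ.0)
  [2] λ.0

Answer: YES — reaches normal form λ.0 in 2 ≤ 3 steps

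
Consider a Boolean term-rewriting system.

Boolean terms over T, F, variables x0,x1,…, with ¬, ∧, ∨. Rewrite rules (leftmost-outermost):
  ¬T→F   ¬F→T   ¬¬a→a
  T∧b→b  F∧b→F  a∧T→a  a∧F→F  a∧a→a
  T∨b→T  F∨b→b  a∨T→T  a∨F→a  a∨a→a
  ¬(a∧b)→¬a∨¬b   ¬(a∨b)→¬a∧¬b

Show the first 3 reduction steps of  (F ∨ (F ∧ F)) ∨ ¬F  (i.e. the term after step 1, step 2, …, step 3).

  start: (F ∨ (F ∧ F)) ∨ ¬F
  →1  (F ∧ F) ∨ ¬F
  →2  F ∨ ¬F
  →3  ¬F

Answer: after 3 steps: ¬F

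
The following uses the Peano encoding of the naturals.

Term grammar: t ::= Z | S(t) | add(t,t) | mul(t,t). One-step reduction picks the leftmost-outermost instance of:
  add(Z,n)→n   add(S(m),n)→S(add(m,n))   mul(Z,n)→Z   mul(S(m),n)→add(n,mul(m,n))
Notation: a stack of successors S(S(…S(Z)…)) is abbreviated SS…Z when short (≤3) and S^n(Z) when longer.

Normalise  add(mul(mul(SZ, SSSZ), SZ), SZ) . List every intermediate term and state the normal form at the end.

  start: add(mul(mul(SZ, SSSZ), SZ), SZ)
  step 1: add(mul(add(SSSZ, mul(Z, SSSZ)), SZ), SZ)
  step 2: add(mul(S(add(SSZ, mul(Z, SSSZ))), SZ), SZ)
  step 3: add(add(SZ, mul(add(SSZ, mul(Z, SSSZ)), SZ)), SZ)
  step 4: add(S(add(Z, mul(add(SSZ, mul(Z, SSSZ)), SZ))), SZ)
  step 5: S(add(add(Z, mul(add(SSZ, mul(Z, SSSZ)), SZ)), SZ))
  step 6: S(add(mul(add(SSZ, mul(Z, SSSZ)), SZ), SZ))
  step 7: S(add(mul(S(add(SZ, mul(Z, SSSZ))), SZ), SZ))
  step 8: S(add(add(SZ, mul(add(SZ, mul(Z, SSSZ)), SZ)), SZ))
  step 9: S(add(S(add(Z, mul(add(SZ, mul(Z, SSSZ)), SZ))), SZ))
  step 10: S(S(add(add(Z, mul(add(SZ, mul(Z, SSSZ)), SZ)), SZ)))
  step 11: S(S(add(mul(add(SZ, mul(Z, SSSZ)), SZ), SZ)))
  step 12: S(S(add(mul(S(add(Z, mul(Z, SSSZ))), SZ), SZ)))
  step 13: S(S(add(add(SZ, mul(add(Z, mul(Z, SSSZ)), SZ)), SZ)))
  step 14: S(S(add(S(add(Z, mul(add(Z, mul(Z, SSSZ)), SZ))), SZ)))
  step 15: S(S(S(add(add(Z, mul(add(Z, mul(Z, SSSZ)), SZ)), SZ))))
  step 16: S(S(S(add(mul(add(Z, mul(Z, SSSZ)), SZ), SZ))))
  step 17: S(S(S(add(mul(mul(Z, SSSZ), SZ), SZ))))
  step 18: S(S(S(add(mul(Z, SZ), SZ))))
  step 19: S(S(S(add(Z, SZ))))
  step 20: S^4(Z)

Answer: normal form = S^4(Z)  (in 20 steps)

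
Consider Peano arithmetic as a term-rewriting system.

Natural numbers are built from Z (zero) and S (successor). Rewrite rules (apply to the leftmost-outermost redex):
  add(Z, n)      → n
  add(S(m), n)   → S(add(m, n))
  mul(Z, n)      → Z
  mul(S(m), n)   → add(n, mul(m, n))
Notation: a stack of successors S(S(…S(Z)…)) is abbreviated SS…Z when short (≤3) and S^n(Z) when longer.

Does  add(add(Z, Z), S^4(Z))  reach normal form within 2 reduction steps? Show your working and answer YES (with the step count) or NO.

Answer: YES — reaches normal form S^4(Z) in 2 ≤ 2 steps

Working:
  start: add(add(Z, Z), S^4(Z))
  step 1: add(Z, S^4(Z))
  step 2: S^4(Z)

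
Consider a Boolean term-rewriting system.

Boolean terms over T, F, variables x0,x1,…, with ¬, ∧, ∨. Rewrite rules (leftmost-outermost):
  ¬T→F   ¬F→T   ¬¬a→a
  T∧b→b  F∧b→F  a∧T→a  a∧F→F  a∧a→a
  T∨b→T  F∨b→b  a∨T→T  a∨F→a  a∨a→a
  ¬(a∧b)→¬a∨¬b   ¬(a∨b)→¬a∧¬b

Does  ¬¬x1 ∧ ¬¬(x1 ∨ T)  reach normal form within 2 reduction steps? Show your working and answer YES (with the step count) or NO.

Answer: NO — after 2 steps the term is x1 ∧ (x1 ∨ T), not yet normal

Reduction:
  start: ¬¬x1 ∧ ¬¬(x1 ∨ T)
  [1] x1 ∧ ¬¬(x1 ∨ T)
  [2] x1 ∧ (x1 ∨ T)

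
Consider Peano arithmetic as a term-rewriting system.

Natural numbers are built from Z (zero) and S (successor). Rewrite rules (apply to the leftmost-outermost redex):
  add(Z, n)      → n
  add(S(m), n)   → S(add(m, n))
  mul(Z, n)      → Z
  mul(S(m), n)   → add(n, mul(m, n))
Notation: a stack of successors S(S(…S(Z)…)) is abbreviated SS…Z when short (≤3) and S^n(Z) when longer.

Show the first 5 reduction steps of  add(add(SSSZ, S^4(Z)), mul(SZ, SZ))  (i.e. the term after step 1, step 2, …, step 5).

  start: add(add(SSSZ, S^4(Z)), mul(SZ, SZ))
  [1] add(S(add(SSZ, S^4(Z))), mul(SZ, SZ))
  [2] S(add(add(SSZ, S^4(Z)), mul(SZ, SZ)))
  [3] S(add(S(add(SZ, S^4(Z))), mul(SZ, SZ)))
  [4] S(S(add(add(SZ, S^4(Z)), mul(SZ, SZ))))
  [5] S(S(add(S(add(Z, S^4(Z))), mul(SZ, SZ))))

Answer: after 5 steps: S(S(add(S(add(Z, S^4(Z))), mul(SZ, SZ))))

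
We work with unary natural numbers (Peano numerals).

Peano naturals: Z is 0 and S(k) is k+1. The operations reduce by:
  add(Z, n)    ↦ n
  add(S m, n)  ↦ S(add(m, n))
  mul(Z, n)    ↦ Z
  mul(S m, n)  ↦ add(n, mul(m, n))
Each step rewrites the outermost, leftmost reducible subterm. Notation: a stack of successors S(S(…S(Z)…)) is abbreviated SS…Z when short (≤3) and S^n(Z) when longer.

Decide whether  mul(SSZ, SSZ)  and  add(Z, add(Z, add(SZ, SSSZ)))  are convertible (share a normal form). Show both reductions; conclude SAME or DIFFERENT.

Answer: SAME — A ⇓ S^4(Z), B ⇓ S^4(Z)

Working:
Term A:
  start: mul(SSZ, SSZ)
  →1  add(SSZ, mul(SZ, SSZ))
  →2  S(add(SZ, mul(SZ, SSZ)))
  →3  S(S(add(Z, mul(SZ, SSZ))))
  →4  S(S(mul(SZ, SSZ)))
  →5  S(S(add(SSZ, mul(Z, SSZ))))
  →6  S(S(S(add(SZ, mul(Z, SSZ)))))
  →7  S(S(S(S(add(Z, mul(Z, SSZ))))))
  →8  S(S(S(S(mul(Z, SSZ)))))
  →9  S^4(Z)

Term B:
  start: add(Z, add(Z, add(SZ, SSSZ)))
  →1  add(Z, add(SZ, SSSZ))
  →2  add(SZ, SSSZ)
  →3  S(add(Z, SSSZ))
  →4  S^4(Z)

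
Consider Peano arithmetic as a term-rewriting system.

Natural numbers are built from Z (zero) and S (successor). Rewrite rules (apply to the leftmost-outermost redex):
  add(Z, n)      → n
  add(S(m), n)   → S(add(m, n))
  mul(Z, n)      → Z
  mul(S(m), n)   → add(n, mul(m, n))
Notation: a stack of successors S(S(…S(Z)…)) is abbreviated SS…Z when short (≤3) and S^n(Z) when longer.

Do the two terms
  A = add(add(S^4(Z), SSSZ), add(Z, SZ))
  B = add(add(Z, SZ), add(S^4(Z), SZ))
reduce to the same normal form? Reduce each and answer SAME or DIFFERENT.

Term A:
  start: add(add(S^4(Z), SSSZ), add(Z, SZ))
  →1  add(S(add(SSSZ, SSSZ)), add(Z, SZ))
  →2  S(add(add(SSSZ, SSSZ), add(Z, SZ)))
  →3  S(add(S(add(SSZ, SSSZ)), add(Z, SZ)))
  →4  S(S(add(add(SSZ, SSSZ), add(Z, SZ))))
  →5  S(S(add(S(add(SZ, SSSZ)), add(Z, SZ))))
  →6  S(S(S(add(add(SZ, SSSZ), add(Z, SZ)))))
  →7  S(S(S(add(S(add(Z, SSSZ)), add(Z, SZ)))))
  →8  S(S(S(S(add(add(Z, SSSZ), add(Z, SZ))))))
  →9  S(S(S(S(add(SSSZ, add(Z, SZ))))))
  →10  S(S(S(S(S(add(SSZ, add(Z, SZ)))))))
  →11  S(S(S(S(S(S(add(SZ, add(Z, SZ))))))))
  →12  S(S(S(S(S(S(S(add(Z, add(Z, SZ)))))))))
  →13  S(S(S(S(S(S(S(add(Z, SZ))))))))
  →14  S^8(Z)

Term B:
  start: add(add(Z, SZ), add(S^4(Z), SZ))
  →1  add(SZ, add(S^4(Z), SZ))
  →2  S(add(Z, add(S^4(Z), SZ)))
  →3  S(add(S^4(Z), SZ))
  →4  S(S(add(SSSZ, SZ)))
  →5  S(S(S(add(SSZ, SZ))))
  →6  S(S(S(S(add(SZ, SZ)))))
  →7  S(S(S(S(S(add(Z, SZ))))))
  →8  S^6(Z)

Answer: DIFFERENT — A ⇓ S^8(Z), B ⇓ S^6(Z)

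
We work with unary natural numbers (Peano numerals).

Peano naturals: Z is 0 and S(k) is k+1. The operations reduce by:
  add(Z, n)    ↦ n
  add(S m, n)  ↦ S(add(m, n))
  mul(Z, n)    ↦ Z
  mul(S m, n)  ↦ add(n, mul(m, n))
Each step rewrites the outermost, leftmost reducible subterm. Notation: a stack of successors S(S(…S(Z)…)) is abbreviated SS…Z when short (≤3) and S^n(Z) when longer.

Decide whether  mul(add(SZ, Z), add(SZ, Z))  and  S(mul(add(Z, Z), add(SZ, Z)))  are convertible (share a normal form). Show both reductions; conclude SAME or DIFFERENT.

Answer: SAME — A ⇓ SZ, B ⇓ SZ

Derivation:
Term A:
  start: mul(add(SZ, Z), add(SZ, Z))
  [1] mul(S(add(Z, Z)), add(SZ, Z))
  [2] add(add(SZ, Z), mul(add(Z, Z), add(SZ, Z)))
  [3] add(S(add(Z, Z)), mul(add(Z, Z), add(SZ, Z)))
  [4] S(add(add(Z, Z), mul(add(Z, Z), add(SZ, Z))))
  [5] S(add(Z, mul(add(Z, Z), add(SZ, Z))))
  [6] S(mul(add(Z, Z), add(SZ, Z)))
  [7] S(mul(Z, add(SZ, Z)))
  [8] SZ

Term B:
  start: S(mul(add(Z, Z), add(SZ, Z)))
  [1] S(mul(Z, add(SZ, Z)))
  [2] SZ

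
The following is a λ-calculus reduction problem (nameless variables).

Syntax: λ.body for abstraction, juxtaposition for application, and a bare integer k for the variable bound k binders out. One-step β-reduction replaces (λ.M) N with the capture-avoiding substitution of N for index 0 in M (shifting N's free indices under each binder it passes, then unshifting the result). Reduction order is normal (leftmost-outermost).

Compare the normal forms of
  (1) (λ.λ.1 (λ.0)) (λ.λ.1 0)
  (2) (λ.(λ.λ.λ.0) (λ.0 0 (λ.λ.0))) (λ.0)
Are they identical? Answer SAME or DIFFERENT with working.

Term A:
  start: (λ.λ.1 (λ.0)) (λ.λ.1 0)
  step 1: λ.(λ.λ.1 0) (λ.0)
  step 2: λ.λ.(λ.0) 0
  step 3: λ.λ.0

Term B:
  start: (λ.(λ.λ.λ.0) (λ.0 0 (λ.λ.0))) (λ.0)
  step 1: (λ.λ.λ.0) (λ.0 0 (λ.λ.0))
  step 2: λ.λ.0

Answer: SAME — A ⇓ λ.λ.0, B ⇓ λ.λ.0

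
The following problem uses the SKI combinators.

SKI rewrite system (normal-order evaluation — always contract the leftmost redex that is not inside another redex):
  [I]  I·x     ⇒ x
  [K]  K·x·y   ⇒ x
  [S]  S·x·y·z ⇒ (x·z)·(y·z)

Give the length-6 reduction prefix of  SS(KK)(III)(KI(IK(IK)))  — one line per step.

Answer: after 6 steps: I(KK(III)(KI(IK(IK))))

Derivation:
  start: SS(KK)(III)(KI(IK(IK)))
  →1  S(III)(KK(III))(KI(IK(IK)))
  →2  III(KI(IK(IK)))(KK(III)(KI(IK(IK))))
  →3  II(KI(IK(IK)))(KK(III)(KI(IK(IK))))
  →4  I(KI(IK(IK)))(KK(III)(KI(IK(IK))))
  →5  KI(IK(IK))(KK(III)(KI(IK(IK))))
  →6  I(KK(III)(KI(IK(IK))))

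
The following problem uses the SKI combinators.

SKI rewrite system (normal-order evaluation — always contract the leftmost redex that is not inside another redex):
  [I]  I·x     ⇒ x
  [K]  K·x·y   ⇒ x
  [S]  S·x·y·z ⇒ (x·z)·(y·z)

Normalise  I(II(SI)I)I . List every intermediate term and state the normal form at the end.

  start: I(II(SI)I)I
  [1] II(SI)II
  [2] I(SI)II
  [3] SIII
  [4] II(II)
  [5] I(II)
  [6] II
  [7] I

Answer: normal form = I  (in 7 steps)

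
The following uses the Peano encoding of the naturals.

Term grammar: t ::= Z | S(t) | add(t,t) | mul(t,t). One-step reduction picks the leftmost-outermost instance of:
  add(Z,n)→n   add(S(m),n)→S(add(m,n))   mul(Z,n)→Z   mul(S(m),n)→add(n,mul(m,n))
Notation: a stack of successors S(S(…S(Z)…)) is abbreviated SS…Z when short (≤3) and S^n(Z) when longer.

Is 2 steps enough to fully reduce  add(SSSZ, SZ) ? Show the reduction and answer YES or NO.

  start: add(SSSZ, SZ)
  [1] S(add(SSZ, SZ))
  [2] S(S(add(SZ, SZ)))

Answer: NO — after 2 steps the term is S(S(add(SZ, SZ))), not yet normal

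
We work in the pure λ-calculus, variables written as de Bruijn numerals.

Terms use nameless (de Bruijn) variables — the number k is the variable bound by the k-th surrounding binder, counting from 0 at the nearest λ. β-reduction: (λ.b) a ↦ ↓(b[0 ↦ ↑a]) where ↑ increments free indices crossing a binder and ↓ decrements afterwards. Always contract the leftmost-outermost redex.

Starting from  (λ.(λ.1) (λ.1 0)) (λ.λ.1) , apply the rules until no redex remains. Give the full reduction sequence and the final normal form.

  start: (λ.(λ.1) (λ.1 0)) (λ.λ.1)
  [1] (λ.λ.λ.1) (λ.(λ.λ.1) 0)
  [2] λ.λ.1

Answer: normal form = λ.λ.1  (in 2 steps)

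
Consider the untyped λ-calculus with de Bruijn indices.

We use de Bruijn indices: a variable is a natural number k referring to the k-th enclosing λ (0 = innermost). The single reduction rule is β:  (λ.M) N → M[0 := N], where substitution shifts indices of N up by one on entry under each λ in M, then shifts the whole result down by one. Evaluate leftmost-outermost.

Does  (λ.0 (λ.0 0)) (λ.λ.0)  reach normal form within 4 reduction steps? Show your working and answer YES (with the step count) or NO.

Answer: YES — reaches normal form λ.0 in 2 ≤ 4 steps

Derivation:
  start: (λ.0 (λ.0 0)) (λ.λ.0)
  →1  (λ.λ.0) (λ.0 0)
  →2  λ.0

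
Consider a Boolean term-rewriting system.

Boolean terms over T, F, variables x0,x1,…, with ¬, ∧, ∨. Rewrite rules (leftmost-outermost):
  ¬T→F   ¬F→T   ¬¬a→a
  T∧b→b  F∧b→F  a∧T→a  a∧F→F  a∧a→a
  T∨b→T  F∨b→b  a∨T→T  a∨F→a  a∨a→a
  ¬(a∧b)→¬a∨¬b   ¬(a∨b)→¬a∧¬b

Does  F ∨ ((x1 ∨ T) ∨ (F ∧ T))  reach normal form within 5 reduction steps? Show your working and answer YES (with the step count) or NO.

Answer: YES — reaches normal form T in 3 ≤ 5 steps

Working:
  start: F ∨ ((x1 ∨ T) ∨ (F ∧ T))
  step 1: (x1 ∨ T) ∨ (F ∧ T)
  step 2: T ∨ (F ∧ T)
  step 3: T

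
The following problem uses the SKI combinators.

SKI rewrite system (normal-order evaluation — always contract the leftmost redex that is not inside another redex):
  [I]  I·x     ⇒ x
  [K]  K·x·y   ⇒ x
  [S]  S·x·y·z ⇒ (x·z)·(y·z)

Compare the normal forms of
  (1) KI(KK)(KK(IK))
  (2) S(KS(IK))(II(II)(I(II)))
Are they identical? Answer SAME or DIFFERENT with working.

Answer: DIFFERENT — A ⇓ K, B ⇓ SSI

Working:
Term A:
  start: KI(KK)(KK(IK))
  →1  I(KK(IK))
  →2  KK(IK)
  →3  K

Term B:
  start: S(KS(IK))(II(II)(I(II)))
  →1  SS(II(II)(I(II)))
  →2  SS(I(II)(I(II)))
  →3  SS(II(I(II)))
  →4  SS(I(I(II)))
  →5  SS(I(II))
  →6  SS(II)
  →7  SSI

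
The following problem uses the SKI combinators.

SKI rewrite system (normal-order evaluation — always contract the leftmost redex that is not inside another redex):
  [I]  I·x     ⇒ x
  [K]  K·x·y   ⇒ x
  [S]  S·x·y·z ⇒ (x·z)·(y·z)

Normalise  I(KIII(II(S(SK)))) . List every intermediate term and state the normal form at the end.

  start: I(KIII(II(S(SK))))
  step 1: KIII(II(S(SK)))
  step 2: II(II(S(SK)))
  step 3: I(II(S(SK)))
  step 4: II(S(SK))
  step 5: I(S(SK))
  step 6: S(SK)

Answer: normal form = S(SK)  (in 6 steps)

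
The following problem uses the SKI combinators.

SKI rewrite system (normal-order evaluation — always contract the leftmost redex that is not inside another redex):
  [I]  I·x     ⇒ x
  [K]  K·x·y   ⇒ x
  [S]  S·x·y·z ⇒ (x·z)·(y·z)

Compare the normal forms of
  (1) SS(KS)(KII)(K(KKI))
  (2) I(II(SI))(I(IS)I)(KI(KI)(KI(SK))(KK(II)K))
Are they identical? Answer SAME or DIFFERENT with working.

Term A:
  start: SS(KS)(KII)(K(KKI))
  [1] S(KII)(KS(KII))(K(KKI))
  [2] KII(K(KKI))(KS(KII)(K(KKI)))
  [3] I(K(KKI))(KS(KII)(K(KKI)))
  [4] K(KKI)(KS(KII)(K(KKI)))
  [5] KKI
  [6] K

Term B:
  start: I(II(SI))(I(IS)I)(KI(KI)(KI(SK))(KK(II)K))
  [1] II(SI)(I(IS)I)(KI(KI)(KI(SK))(KK(II)K))
  [2] I(SI)(I(IS)I)(KI(KI)(KI(SK))(KK(II)K))
  [3] SI(I(IS)I)(KI(KI)(KI(SK))(KK(II)K))
  [4] I(KI(KI)(KI(SK))(KK(II)K))(I(IS)I(KI(KI)(KI(SK))(KK(II)K)))
  [5] KI(KI)(KI(SK))(KK(II)K)(I(IS)I(KI(KI)(KI(SK))(KK(II)K)))
  [6] I(KI(SK))(KK(II)K)(I(IS)I(KI(KI)(KI(SK))(KK(II)K)))
  [7] KI(SK)(KK(II)K)(I(IS)I(KI(KI)(KI(SK))(KK(II)K)))
  [8] I(KK(II)K)(I(IS)I(KI(KI)(KI(SK))(KK(II)K)))
  [9] KK(II)K(I(IS)I(KI(KI)(KI(SK))(KK(II)K)))
  [10] KK(I(IS)I(KI(KI)(KI(SK))(KK(II)K)))
  [11] K

Answer: SAME — A ⇓ K, B ⇓ K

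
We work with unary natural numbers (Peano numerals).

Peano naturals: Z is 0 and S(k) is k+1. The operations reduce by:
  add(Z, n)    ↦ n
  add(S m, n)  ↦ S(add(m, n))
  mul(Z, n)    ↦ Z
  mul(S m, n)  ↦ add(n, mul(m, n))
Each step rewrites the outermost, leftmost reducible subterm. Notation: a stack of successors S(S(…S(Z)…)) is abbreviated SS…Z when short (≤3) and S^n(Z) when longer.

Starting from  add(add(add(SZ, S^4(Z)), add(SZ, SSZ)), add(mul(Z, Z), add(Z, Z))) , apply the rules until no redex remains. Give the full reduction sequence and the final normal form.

  start: add(add(add(SZ, S^4(Z)), add(SZ, SSZ)), add(mul(Z, Z), add(Z, Z)))
  →1  add(add(S(add(Z, S^4(Z))), add(SZ, SSZ)), add(mul(Z, Z), add(Z, Z)))
  →2  add(S(add(add(Z, S^4(Z)), add(SZ, SSZ))), add(mul(Z, Z), add(Z, Z)))
  →3  S(add(add(add(Z, S^4(Z)), add(SZ, SSZ)), add(mul(Z, Z), add(Z, Z))))
  →4  S(add(add(S^4(Z), add(SZ, SSZ)), add(mul(Z, Z), add(Z, Z))))
  →5  S(add(S(add(SSSZ, add(SZ, SSZ))), add(mul(Z, Z), add(Z, Z))))
  →6  S(S(add(add(SSSZ, add(SZ, SSZ)), add(mul(Z, Z), add(Z, Z)))))
  →7  S(S(add(S(add(SSZ, add(SZ, SSZ))), add(mul(Z, Z), add(Z, Z)))))
  →8  S(S(S(add(add(SSZ, add(SZ, SSZ)), add(mul(Z, Z), add(Z, Z))))))
  →9  S(S(S(add(S(add(SZ, add(SZ, SSZ))), add(mul(Z, Z), add(Z, Z))))))
  →10  S(S(S(S(add(add(SZ, add(SZ, SSZ)), add(mul(Z, Z), add(Z, Z)))))))
  →11  S(S(S(S(add(S(add(Z, add(SZ, SSZ))), add(mul(Z, Z), add(Z, Z)))))))
  →12  S(S(S(S(S(add(add(Z, add(SZ, SSZ)), add(mul(Z, Z), add(Z, Z))))))))
  →13  S(S(S(S(S(add(add(SZ, SSZ), add(mul(Z, Z), add(Z, Z))))))))
  →14  S(S(S(S(S(add(S(add(Z, SSZ)), add(mul(Z, Z), add(Z, Z))))))))
  →15  S(S(S(S(S(S(add(add(Z, SSZ), add(mul(Z, Z), add(Z, Z)))))))))
  →16  S(S(S(S(S(S(add(SSZ, add(mul(Z, Z), add(Z, Z)))))))))
  →17  S(S(S(S(S(S(S(add(SZ, add(mul(Z, Z), add(Z, Z))))))))))
  →18  S(S(S(S(S(S(S(S(add(Z, add(mul(Z, Z), add(Z, Z)))))))))))
  →19  S(S(S(S(S(S(S(S(add(mul(Z, Z), add(Z, Z))))))))))
  →20  S(S(S(S(S(S(S(S(add(Z, add(Z, Z))))))))))
  →21  S(S(S(S(S(S(S(S(add(Z, Z)))))))))
  →22  S^8(Z)

Answer: normal form = S^8(Z)  (in 22 steps)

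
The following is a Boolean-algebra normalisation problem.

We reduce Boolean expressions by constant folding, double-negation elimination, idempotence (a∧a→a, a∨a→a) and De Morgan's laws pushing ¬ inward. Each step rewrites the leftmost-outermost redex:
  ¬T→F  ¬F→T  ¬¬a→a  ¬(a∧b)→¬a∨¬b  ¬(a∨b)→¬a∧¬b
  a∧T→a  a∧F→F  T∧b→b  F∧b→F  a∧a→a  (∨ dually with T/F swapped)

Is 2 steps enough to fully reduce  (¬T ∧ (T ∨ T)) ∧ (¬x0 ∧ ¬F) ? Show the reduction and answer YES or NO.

Answer: NO — after 2 steps the term is F ∧ (¬x0 ∧ ¬F), not yet normal

Derivation:
  start: (¬T ∧ (T ∨ T)) ∧ (¬x0 ∧ ¬F)
  →1  (F ∧ (T ∨ T)) ∧ (¬x0 ∧ ¬F)
  →2  F ∧ (¬x0 ∧ ¬F)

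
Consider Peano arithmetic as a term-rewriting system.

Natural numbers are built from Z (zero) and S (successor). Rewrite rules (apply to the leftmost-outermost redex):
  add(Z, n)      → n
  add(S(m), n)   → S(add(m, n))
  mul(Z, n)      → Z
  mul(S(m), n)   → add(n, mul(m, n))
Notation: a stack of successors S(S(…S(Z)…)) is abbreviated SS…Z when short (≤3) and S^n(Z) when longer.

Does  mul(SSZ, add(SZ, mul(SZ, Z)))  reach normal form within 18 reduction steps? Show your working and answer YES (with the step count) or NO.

  start: mul(SSZ, add(SZ, mul(SZ, Z)))
  →1  add(add(SZ, mul(SZ, Z)), mul(SZ, add(SZ, mul(SZ, Z))))
  →2  add(S(add(Z, mul(SZ, Z))), mul(SZ, add(SZ, mul(SZ, Z))))
  →3  S(add(add(Z, mul(SZ, Z)), mul(SZ, add(SZ, mul(SZ, Z)))))
  →4  S(add(mul(SZ, Z), mul(SZ, add(SZ, mul(SZ, Z)))))
  →5  S(add(add(Z, mul(Z, Z)), mul(SZ, add(SZ, mul(SZ, Z)))))
  →6  S(add(mul(Z, Z), mul(SZ, add(SZ, mul(SZ, Z)))))
  →7  S(add(Z, mul(SZ, add(SZ, mul(SZ, Z)))))
  →8  S(mul(SZ, add(SZ, mul(SZ, Z))))
  →9  S(add(add(SZ, mul(SZ, Z)), mul(Z, add(SZ, mul(SZ, Z)))))
  →10  S(add(S(add(Z, mul(SZ, Z))), mul(Z, add(SZ, mul(SZ, Z)))))
  →11  S(S(add(add(Z, mul(SZ, Z)), mul(Z, add(SZ, mul(SZ, Z))))))
  →12  S(S(add(mul(SZ, Z), mul(Z, add(SZ, mul(SZ, Z))))))
  →13  S(S(add(add(Z, mul(Z, Z)), mul(Z, add(SZ, mul(SZ, Z))))))
  →14  S(S(add(mul(Z, Z), mul(Z, add(SZ, mul(SZ, Z))))))
  →15  S(S(add(Z, mul(Z, add(SZ, mul(SZ, Z))))))
  →16  S(S(mul(Z, add(SZ, mul(SZ, Z)))))
  →17  SSZ

Answer: YES — reaches normal form SSZ in 17 ≤ 18 steps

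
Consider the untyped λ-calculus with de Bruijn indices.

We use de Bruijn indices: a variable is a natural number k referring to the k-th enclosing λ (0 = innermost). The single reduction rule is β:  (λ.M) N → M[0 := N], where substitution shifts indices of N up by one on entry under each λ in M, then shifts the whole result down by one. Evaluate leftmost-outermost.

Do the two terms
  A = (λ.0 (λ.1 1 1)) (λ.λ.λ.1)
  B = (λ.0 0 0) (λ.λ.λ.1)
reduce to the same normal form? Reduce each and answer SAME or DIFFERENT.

Answer: DIFFERENT — A ⇓ λ.λ.1, B ⇓ λ.λ.λ.λ.1

Working:
Term A:
  start: (λ.0 (λ.1 1 1)) (λ.λ.λ.1)
  →1  (λ.λ.λ.1) (λ.(λ.λ.λ.1) (λ.λ.λ.1) (λ.λ.λ.1))
  →2  λ.λ.1

Term B:
  start: (λ.0 0 0) (λ.λ.λ.1)
  →1  (λ.λ.λ.1) (λ.λ.λ.1) (λ.λ.λ.1)
  →2  (λ.λ.1) (λ.λ.λ.1)
  →3  λ.λ.λ.λ.1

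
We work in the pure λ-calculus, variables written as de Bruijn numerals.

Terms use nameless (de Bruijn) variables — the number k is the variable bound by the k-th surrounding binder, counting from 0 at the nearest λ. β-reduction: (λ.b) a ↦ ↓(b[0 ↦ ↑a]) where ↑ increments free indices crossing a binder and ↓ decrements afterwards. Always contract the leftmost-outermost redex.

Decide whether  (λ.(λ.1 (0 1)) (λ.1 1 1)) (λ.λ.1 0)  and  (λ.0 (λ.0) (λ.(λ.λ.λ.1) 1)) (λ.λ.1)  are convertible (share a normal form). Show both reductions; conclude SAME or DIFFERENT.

Term A:
  start: (λ.(λ.1 (0 1)) (λ.1 1 1)) (λ.λ.1 0)
  step 1: (λ.(λ.λ.1 0) (0 (λ.λ.1 0))) (λ.(λ.λ.1 0) (λ.λ.1 0) (λ.λ.1 0))
  step 2: (λ.λ.1 0) ((λ.(λ.λ.1 0) (λ.λ.1 0) (λ.λ.1 0)) (λ.λ.1 0))
  step 3: λ.(λ.(λ.λ.1 0) (λ.λ.1 0) (λ.λ.1 0)) (λ.λ.1 0) 0
  step 4: λ.(λ.λ.1 0) (λ.λ.1 0) (λ.λ.1 0) 0
  step 5: λ.(λ.(λ.λ.1 0) 0) (λ.λ.1 0) 0
  step 6: λ.(λ.λ.1 0) (λ.λ.1 0) 0
  step 7: λ.(λ.(λ.λ.1 0) 0) 0
  step 8: λ.(λ.λ.1 0) 0
  step 9: λ.λ.1 0

Term B:
  start: (λ.0 (λ.0) (λ.(λ.λ.λ.1) 1)) (λ.λ.1)
  step 1: (λ.λ.1) (λ.0) (λ.(λ.λ.λ.1) (λ.λ.1))
  step 2: (λ.λ.0) (λ.(λ.λ.λ.1) (λ.λ.1))
  step 3: λ.0

Answer: DIFFERENT — A ⇓ λ.λ.1 0, B ⇓ λ.0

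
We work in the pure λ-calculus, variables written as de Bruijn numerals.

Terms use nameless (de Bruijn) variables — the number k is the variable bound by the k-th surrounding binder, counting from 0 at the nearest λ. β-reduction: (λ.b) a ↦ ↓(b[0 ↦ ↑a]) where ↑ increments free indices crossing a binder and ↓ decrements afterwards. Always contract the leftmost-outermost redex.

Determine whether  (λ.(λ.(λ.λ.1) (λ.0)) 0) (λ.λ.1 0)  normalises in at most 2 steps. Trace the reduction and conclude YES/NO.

  start: (λ.(λ.(λ.λ.1) (λ.0)) 0) (λ.λ.1 0)
  →1  (λ.(λ.λ.1) (λ.0)) (λ.λ.1 0)
  →2  (λ.λ.1) (λ.0)

Answer: NO — after 2 steps the term is (λ.λ.1) (λ.0), not yet normal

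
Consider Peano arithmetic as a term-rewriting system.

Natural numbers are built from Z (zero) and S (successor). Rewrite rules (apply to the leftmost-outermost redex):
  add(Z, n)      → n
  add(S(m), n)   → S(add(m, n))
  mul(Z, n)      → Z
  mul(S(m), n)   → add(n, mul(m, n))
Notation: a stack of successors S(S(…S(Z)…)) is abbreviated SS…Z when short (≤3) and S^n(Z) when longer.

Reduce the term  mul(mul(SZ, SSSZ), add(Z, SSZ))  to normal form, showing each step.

Answer: normal form = S^6(Z)  (in 22 steps)

Reduction:
  start: mul(mul(SZ, SSSZ), add(Z, SSZ))
  step 1: mul(add(SSSZ, mul(Z, SSSZ)), add(Z, SSZ))
  step 2: mul(S(add(SSZ, mul(Z, SSSZ))), add(Z, SSZ))
  step 3: add(add(Z, SSZ), mul(add(SSZ, mul(Z, SSSZ)), add(Z, SSZ)))
  step 4: add(SSZ, mul(add(SSZ, mul(Z, SSSZ)), add(Z, SSZ)))
  step 5: S(add(SZ, mul(add(SSZ, mul(Z, SSSZ)), add(Z, SSZ))))
  step 6: S(S(add(Z, mul(add(SSZ, mul(Z, SSSZ)), add(Z, SSZ)))))
  step 7: S(S(mul(add(SSZ, mul(Z, SSSZ)), add(Z, SSZ))))
  step 8: S(S(mul(S(add(SZ, mul(Z, SSSZ))), add(Z, SSZ))))
  step 9: S(S(add(add(Z, SSZ), mul(add(SZ, mul(Z, SSSZ)), add(Z, SSZ)))))
  step 10: S(S(add(SSZ, mul(add(SZ, mul(Z, SSSZ)), add(Z, SSZ)))))
  step 11: S(S(S(add(SZ, mul(add(SZ, mul(Z, SSSZ)), add(Z, SSZ))))))
  step 12: S(S(S(S(add(Z, mul(add(SZ, mul(Z, SSSZ)), add(Z, SSZ)))))))
  step 13: S(S(S(S(mul(add(SZ, mul(Z, SSSZ)), add(Z, SSZ))))))
  step 14: S(S(S(S(mul(S(add(Z, mul(Z, SSSZ))), add(Z, SSZ))))))
  step 15: S(S(S(S(add(add(Z, SSZ), mul(add(Z, mul(Z, SSSZ)), add(Z, SSZ)))))))
  step 16: S(S(S(S(add(SSZ, mul(add(Z, mul(Z, SSSZ)), add(Z, SSZ)))))))
  step 17: S(S(S(S(S(add(SZ, mul(add(Z, mul(Z, SSSZ)), add(Z, SSZ))))))))
  step 18: S(S(S(S(S(S(add(Z, mul(add(Z, mul(Z, SSSZ)), add(Z, SSZ)))))))))
  step 19: S(S(S(S(S(S(mul(add(Z, mul(Z, SSSZ)), add(Z, SSZ))))))))
  step 20: S(S(S(S(S(S(mul(mul(Z, SSSZ), add(Z, SSZ))))))))
  step 21: S(S(S(S(S(S(mul(Z, add(Z, SSZ))))))))
  step 22: S^6(Z)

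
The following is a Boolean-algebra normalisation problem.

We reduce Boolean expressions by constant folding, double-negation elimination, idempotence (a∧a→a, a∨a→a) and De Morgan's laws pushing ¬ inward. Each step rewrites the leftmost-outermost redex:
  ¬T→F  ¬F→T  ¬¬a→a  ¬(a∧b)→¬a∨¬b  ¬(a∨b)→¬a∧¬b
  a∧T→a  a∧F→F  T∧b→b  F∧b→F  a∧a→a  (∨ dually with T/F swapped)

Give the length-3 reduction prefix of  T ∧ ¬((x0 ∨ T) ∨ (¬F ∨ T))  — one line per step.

  start: T ∧ ¬((x0 ∨ T) ∨ (¬F ∨ T))
  [1] ¬((x0 ∨ T) ∨ (¬F ∨ T))
  [2] ¬(x0 ∨ T) ∧ ¬(¬F ∨ T)
  [3] (¬x0 ∧ ¬T) ∧ ¬(¬F ∨ T)

Answer: after 3 steps: (¬x0 ∧ ¬T) ∧ ¬(¬F ∨ T)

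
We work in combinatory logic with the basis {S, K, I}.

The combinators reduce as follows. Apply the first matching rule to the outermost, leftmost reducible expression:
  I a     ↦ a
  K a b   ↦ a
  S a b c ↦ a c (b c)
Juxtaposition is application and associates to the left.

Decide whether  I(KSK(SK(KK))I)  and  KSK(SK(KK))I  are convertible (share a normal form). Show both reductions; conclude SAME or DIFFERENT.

Term A:
  start: I(KSK(SK(KK))I)
  →1  KSK(SK(KK))I
  →2  S(SK(KK))I

Term B:
  start: KSK(SK(KK))I
  →1  S(SK(KK))I

Answer: SAME — A ⇓ S(SK(KK))I, B ⇓ S(SK(KK))I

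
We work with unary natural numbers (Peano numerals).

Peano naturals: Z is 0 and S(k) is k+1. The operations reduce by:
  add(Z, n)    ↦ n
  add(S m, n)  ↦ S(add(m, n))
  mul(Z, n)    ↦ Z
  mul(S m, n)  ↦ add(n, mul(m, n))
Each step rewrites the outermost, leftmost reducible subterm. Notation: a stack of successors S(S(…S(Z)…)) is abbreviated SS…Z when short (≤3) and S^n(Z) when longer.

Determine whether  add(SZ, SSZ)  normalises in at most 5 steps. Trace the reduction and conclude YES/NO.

Answer: YES — reaches normal form SSSZ in 2 ≤ 5 steps

Reduction:
  start: add(SZ, SSZ)
  [1] S(add(Z, SSZ))
  [2] SSSZ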